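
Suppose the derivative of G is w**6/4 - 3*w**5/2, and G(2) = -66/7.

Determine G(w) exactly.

G(w) = w**7/28 - w**6/4 + 2

The integrand splits into summands that can be handled one at a time.
A general antiderivative is w**7/28 - w**6/4 + C.
The condition gives C = -66/7 - (-80/7) = 2.
So G(w) = w**7/28 - w**6/4 + 2.
Check: d/dw[w**7/28 - w**6/4 + 2] = w**6/4 - 3*w**5/2 = G'(w).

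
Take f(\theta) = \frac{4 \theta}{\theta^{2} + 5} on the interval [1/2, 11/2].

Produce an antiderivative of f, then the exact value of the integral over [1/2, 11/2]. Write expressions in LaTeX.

The substitution u = \theta^{2} + 5 works: f is exactly (dF/du)*(du/d\theta) for that inner function.
F(\theta) = 2 \log{\left(\theta^{2} + 5 \right)} is an antiderivative of f.
Check: d/d\theta[2 \log{\left(\theta^{2} + 5 \right)}] = \frac{4 \theta}{\theta^{2} + 5} = f(\theta).
F(11/2) = 2 \log{\left(\frac{141}{4} \right)}; F(1/2) = 2 \log{\left(\frac{21}{4} \right)}.
Integral = F(11/2) - F(1/2) = - 2 \log{\left(\frac{21}{4} \right)} + 2 \log{\left(\frac{141}{4} \right)}.

Antiderivative: F(\theta) = 2 \log{\left(\theta^{2} + 5 \right)}; value = - 2 \log{\left(\frac{21}{4} \right)} + 2 \log{\left(\frac{141}{4} \right)}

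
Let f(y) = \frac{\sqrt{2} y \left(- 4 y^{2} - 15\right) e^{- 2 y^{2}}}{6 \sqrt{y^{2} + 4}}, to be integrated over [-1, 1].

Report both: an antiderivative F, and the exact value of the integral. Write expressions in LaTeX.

Antiderivative: F(y) = \frac{\sqrt{2} \sqrt{y^{2} + 4} e^{- 2 y^{2}}}{6}; value = 0

f has the shape u'v + uv' for u = \frac{\sqrt{\frac{y^{2}}{2} + 2}}{3} and v = e^{- 2 y^{2}} — it is the derivative of the product u*v.
F(y) = \frac{\sqrt{2} \sqrt{y^{2} + 4} e^{- 2 y^{2}}}{6} is an antiderivative of f.
Check: d/dy[\frac{\sqrt{2} \sqrt{y^{2} + 4} e^{- 2 y^{2}}}{6}] = \frac{\left(- 4 \sqrt{2} y^{3} - 15 \sqrt{2} y\right) e^{- 2 y^{2}}}{6 \sqrt{y^{2} + 4}}, which equals f(y).
F(1) = \frac{\sqrt{10}}{6 e^{2}}; F(-1) = \frac{\sqrt{10}}{6 e^{2}}.
Integral = F(1) - F(-1) = 0.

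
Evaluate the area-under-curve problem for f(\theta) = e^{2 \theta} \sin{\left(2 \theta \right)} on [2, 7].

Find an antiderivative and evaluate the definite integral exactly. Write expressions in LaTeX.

Antiderivative: F(\theta) = \frac{\left(\sin{\left(2 \theta \right)} - \cos{\left(2 \theta \right)}\right) e^{2 \theta}}{4}; value = - \frac{e^{14} \cos{\left(14 \right)}}{4} + \frac{e^{4} \cos{\left(4 \right)}}{4} - \frac{e^{4} \sin{\left(4 \right)}}{4} + \frac{e^{14} \sin{\left(14 \right)}}{4}

Recover f(\theta) by differentiating a candidate F(\theta); any mismatch rules it out.
F(\theta) = \frac{\left(\sin{\left(2 \theta \right)} - \cos{\left(2 \theta \right)}\right) e^{2 \theta}}{4} is an antiderivative of f.
Check: d/d\theta[\frac{\left(\sin{\left(2 \theta \right)} - \cos{\left(2 \theta \right)}\right) e^{2 \theta}}{4}] = e^{2 \theta} \sin{\left(2 \theta \right)} = f(\theta).
F(7) = - \frac{e^{14} \cos{\left(14 \right)}}{4} + \frac{e^{14} \sin{\left(14 \right)}}{4}; F(2) = \frac{e^{4} \sin{\left(4 \right)}}{4} - \frac{e^{4} \cos{\left(4 \right)}}{4}.
Integral = F(7) - F(2) = - \frac{e^{14} \cos{\left(14 \right)}}{4} + \frac{e^{4} \cos{\left(4 \right)}}{4} - \frac{e^{4} \sin{\left(4 \right)}}{4} + \frac{e^{14} \sin{\left(14 \right)}}{4}.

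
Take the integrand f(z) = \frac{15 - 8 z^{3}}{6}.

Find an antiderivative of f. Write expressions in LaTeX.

An antiderivative is F(z) = - \frac{z^{4}}{3} + \frac{5 z}{2}.

Whatever form F(z) takes, F'(z) = f(z) is non-negotiable.
Check: d/dz[- \frac{z^{4}}{3} + \frac{5 z}{2}] = \frac{5}{2} - \frac{4 z^{3}}{3}, which equals f(z).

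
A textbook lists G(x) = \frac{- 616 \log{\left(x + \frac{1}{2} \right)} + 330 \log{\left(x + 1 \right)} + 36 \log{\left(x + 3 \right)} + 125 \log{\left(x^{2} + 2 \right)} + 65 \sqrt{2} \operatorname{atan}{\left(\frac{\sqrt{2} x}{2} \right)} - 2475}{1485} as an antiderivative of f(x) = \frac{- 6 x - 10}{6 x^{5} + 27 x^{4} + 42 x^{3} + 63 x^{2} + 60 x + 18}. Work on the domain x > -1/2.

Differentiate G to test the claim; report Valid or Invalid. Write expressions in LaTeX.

Valid. The derivative of G reproduces f.

d/dx[G] = \frac{- 6 x - 10}{6 x^{5} + 27 x^{4} + 42 x^{3} + 63 x^{2} + 60 x + 18}
This equals f(x) exactly, so the claim holds.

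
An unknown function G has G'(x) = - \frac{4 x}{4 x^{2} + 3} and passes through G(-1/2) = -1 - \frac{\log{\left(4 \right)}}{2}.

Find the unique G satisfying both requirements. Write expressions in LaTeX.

G(x) = - \frac{\log{\left(4 x^{2} + 3 \right)}}{2} - 1

The substitution u = 4 x^{2} + 3 works: G'(x) is exactly (dG/du)*(du/dx) for that inner function.
A general antiderivative is - \frac{\log{\left(4 x^{2} + 3 \right)}}{2} + C.
The condition gives C = -1 - \frac{\log{\left(4 \right)}}{2} - (- \frac{\log{\left(4 \right)}}{2}) = -1.
So G(x) = - \frac{\log{\left(4 x^{2} + 3 \right)}}{2} - 1.
Check: d/dx[- \frac{\log{\left(4 x^{2} + 3 \right)}}{2} - 1] = - \frac{4 x}{4 x^{2} + 3} = G'(x).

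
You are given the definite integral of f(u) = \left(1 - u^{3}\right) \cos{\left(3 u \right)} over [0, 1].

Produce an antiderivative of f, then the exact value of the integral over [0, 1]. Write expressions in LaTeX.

Whatever form F(u) takes, F'(u) = f(u) is non-negotiable.
F(u) = - \frac{u^{3} \sin{\left(3 u \right)}}{3} - \frac{u^{2} \cos{\left(3 u \right)}}{3} + \frac{2 u \sin{\left(3 u \right)}}{9} + \frac{\sin{\left(3 u \right)}}{3} + \frac{2 \cos{\left(3 u \right)}}{27} is an antiderivative of f.
Check: d/du[- \frac{u^{3} \sin{\left(3 u \right)}}{3} - \frac{u^{2} \cos{\left(3 u \right)}}{3} + \frac{2 u \sin{\left(3 u \right)}}{9} + \frac{\sin{\left(3 u \right)}}{3} + \frac{2 \cos{\left(3 u \right)}}{27}] = - u^{3} \cos{\left(3 u \right)} + \cos{\left(3 u \right)}, which equals f(u).
F(1) = \frac{2 \sin{\left(3 \right)}}{9} - \frac{7 \cos{\left(3 \right)}}{27}; F(0) = \frac{2}{27}.
Integral = F(1) - F(0) = - \frac{2}{27} + \frac{2 \sin{\left(3 \right)}}{9} - \frac{7 \cos{\left(3 \right)}}{27}.

Antiderivative: F(u) = - \frac{u^{3} \sin{\left(3 u \right)}}{3} - \frac{u^{2} \cos{\left(3 u \right)}}{3} + \frac{2 u \sin{\left(3 u \right)}}{9} + \frac{\sin{\left(3 u \right)}}{3} + \frac{2 \cos{\left(3 u \right)}}{27}; value = - \frac{2}{27} + \frac{2 \sin{\left(3 \right)}}{9} - \frac{7 \cos{\left(3 \right)}}{27}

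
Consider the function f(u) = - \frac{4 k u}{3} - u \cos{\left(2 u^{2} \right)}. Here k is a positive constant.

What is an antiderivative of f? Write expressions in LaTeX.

An antiderivative is F(u) = \frac{- 8 k u^{2} - 3 \sin{\left(2 u^{2} \right)}}{12}.

The integrand splits into summands that can be handled one at a time.
Check: d/du[\frac{- 8 k u^{2} - 3 \sin{\left(2 u^{2} \right)}}{12}] = - \frac{4 k u}{3} - u \cos{\left(2 u^{2} \right)} = f(u).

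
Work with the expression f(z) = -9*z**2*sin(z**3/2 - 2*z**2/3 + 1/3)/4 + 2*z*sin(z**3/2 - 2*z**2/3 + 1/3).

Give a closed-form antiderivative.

An antiderivative is F(z) = 3*cos(z**3/2 - 2*z**2/3 + 1/3)/2.

The substitution u = z**3/2 - 2*z**2/3 + 1/3 works: f is exactly (dF/du)*(du/dz) for that inner function.
Check: d/dz[3*cos(z**3/2 - 2*z**2/3 + 1/3)/2] = -9*z**2*sin(z**3/2 - 2*z**2/3 + 1/3)/4 + 2*z*sin(z**3/2 - 2*z**2/3 + 1/3) = f(z).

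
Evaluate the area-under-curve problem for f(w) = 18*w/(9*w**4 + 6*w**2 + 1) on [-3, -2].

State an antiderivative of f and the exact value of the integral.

The substitution u = w**2 + 1/3 works: f is exactly (dF/du)*(du/dw) for that inner function.
F(w) = -3/(3*w**2 + 1) is an antiderivative of f.
Check: d/dw[-3/(3*w**2 + 1)] = 18*w/(9*w**4 + 6*w**2 + 1) = f(w).
F(-2) = -3/13; F(-3) = -3/28.
Integral = F(-2) - F(-3) = -45/364.

Antiderivative: F(w) = -3/(3*w**2 + 1); value = -45/364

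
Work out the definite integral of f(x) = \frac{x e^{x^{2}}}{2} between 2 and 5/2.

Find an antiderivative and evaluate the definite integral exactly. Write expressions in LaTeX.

A first test for any F(x): its x-derivative must equal f(x) identically.
F(x) = \frac{e^{x^{2}}}{4} is an antiderivative of f.
Check: d/dx[\frac{e^{x^{2}}}{4}] = \frac{x e^{x^{2}}}{2} = f(x).
F(5/2) = \frac{e^{\frac{25}{4}}}{4}; F(2) = \frac{e^{4}}{4}.
Integral = F(5/2) - F(2) = - \frac{e^{4}}{4} + \frac{e^{\frac{25}{4}}}{4}.

Antiderivative: F(x) = \frac{e^{x^{2}}}{4}; value = - \frac{e^{4}}{4} + \frac{e^{\frac{25}{4}}}{4}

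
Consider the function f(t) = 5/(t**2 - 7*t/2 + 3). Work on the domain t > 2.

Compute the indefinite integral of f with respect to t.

Factor the denominator ((t - 2)*(2*t - 3)) and decompose: f = -20/(2*t - 3) + 10/(t - 2); each piece integrates to a log, atan, or power term.
Check: d/dt[10*(log(t - 2) - log(t - 3/2))] = 10/(2*t**2 - 7*t + 6), which equals f(t).

F(t) = 10*(log(t - 2) - log(t - 3/2)) + C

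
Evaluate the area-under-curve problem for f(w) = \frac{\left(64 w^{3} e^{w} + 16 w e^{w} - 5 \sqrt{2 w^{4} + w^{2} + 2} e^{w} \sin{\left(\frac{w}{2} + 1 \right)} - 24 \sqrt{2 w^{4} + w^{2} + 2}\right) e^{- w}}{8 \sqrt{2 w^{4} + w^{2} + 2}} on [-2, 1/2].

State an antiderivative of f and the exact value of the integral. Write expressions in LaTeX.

Since d/dw undoes antidifferentiation here, F'(w) = f(w) is required of F(w).
F(w) = 2 \sqrt{2 w^{4} + w^{2} + 2} + \frac{5 \cos{\left(\frac{w}{2} + 1 \right)}}{4} + 3 e^{- w} is an antiderivative of f.
Check: d/dw[2 \sqrt{2 w^{4} + w^{2} + 2} + \frac{5 \cos{\left(\frac{w}{2} + 1 \right)}}{4} + 3 e^{- w}] = \frac{\left(64 w^{3} e^{w} + 16 w e^{w} - 5 \sqrt{2 w^{4} + w^{2} + 2} e^{w} \sin{\left(\frac{w}{2} + 1 \right)} - 24 \sqrt{2 w^{4} + w^{2} + 2}\right) e^{- w}}{8 \sqrt{2 w^{4} + w^{2} + 2}} = f(w).
F(1/2) = \frac{5 \cos{\left(\frac{5}{4} \right)}}{4} + \frac{3}{e^{\frac{1}{2}}} + \frac{\sqrt{38}}{2}; F(-2) = \frac{5}{4} + 2 \sqrt{38} + 3 e^{2}.
Integral = F(1/2) - F(-2) = - 3 e^{2} - \frac{3 \sqrt{38}}{2} - \frac{5}{4} + \frac{5 \cos{\left(\frac{5}{4} \right)}}{4} + \frac{3}{e^{\frac{1}{2}}}.

Antiderivative: F(w) = 2 \sqrt{2 w^{4} + w^{2} + 2} + \frac{5 \cos{\left(\frac{w}{2} + 1 \right)}}{4} + 3 e^{- w}; value = - 3 e^{2} - \frac{3 \sqrt{38}}{2} - \frac{5}{4} + \frac{5 \cos{\left(\frac{5}{4} \right)}}{4} + \frac{3}{e^{\frac{1}{2}}}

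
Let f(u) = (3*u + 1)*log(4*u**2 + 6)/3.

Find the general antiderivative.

F(u) = (-6*u**2 + 2*u*(3*u + 2)*log(4*u**2 + 6) - 8*u + 9*log(u**2 + 3/2) + 4*sqrt(6)*atan(sqrt(6)*u/3))/12 + C

Whatever form F(u) takes, F'(u) = f(u) is non-negotiable.
Check: d/du[(-6*u**2 + 2*u*(3*u + 2)*log(4*u**2 + 6) - 8*u + 9*log(u**2 + 3/2) + 4*sqrt(6)*atan(sqrt(6)*u/3))/12] = u*log(2*u**2 + 3) + u*log(2) + log(2*u**2 + 3)/3 + log(2)/3, which equals f(u).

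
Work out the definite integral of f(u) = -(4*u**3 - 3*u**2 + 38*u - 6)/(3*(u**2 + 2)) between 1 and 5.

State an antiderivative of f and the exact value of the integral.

Any candidate F(u) must reproduce f(u) exactly when differentiated.
F(u) = (-2*u**2 + 3*u - 15*log(u**2 + 2))/3 is an antiderivative of f.
Check: d/du[(-2*u**2 + 3*u - 15*log(u**2 + 2))/3] = (-4*u**3 + 3*u**2 - 38*u + 6)/(3*u**2 + 6), which equals f(u).
F(5) = -5*log(27) - 35/3; F(1) = 1/3 - 5*log(3).
Integral = F(5) - F(1) = -5*log(27) - 12 + 5*log(3).

Antiderivative: F(u) = (-2*u**2 + 3*u - 15*log(u**2 + 2))/3; value = -5*log(27) - 12 + 5*log(3)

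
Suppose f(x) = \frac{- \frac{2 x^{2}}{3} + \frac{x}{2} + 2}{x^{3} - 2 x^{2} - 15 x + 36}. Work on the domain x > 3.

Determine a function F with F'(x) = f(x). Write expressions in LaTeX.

The denominator factors as 6 \left(x - 3\right)^{2} \left(x + 4\right); partial fractions split f into directly integrable pieces: - \frac{32}{147 \left(x + 4\right)} - \frac{22}{49 \left(x - 3\right)} - \frac{5}{14 \left(x - 3\right)^{2}}.
Check: d/dx[- \frac{132 x \log{\left(x - 3 \right)} + 64 x \log{\left(x + 4 \right)} - 396 \log{\left(x - 3 \right)} - 192 \log{\left(x + 4 \right)} - 105}{294 \left(x - 3\right)}] = \frac{- 4 x^{2} + 3 x + 12}{6 x^{3} - 12 x^{2} - 90 x + 216}, which equals f(x).

An antiderivative is F(x) = - \frac{132 x \log{\left(x - 3 \right)} + 64 x \log{\left(x + 4 \right)} - 396 \log{\left(x - 3 \right)} - 192 \log{\left(x + 4 \right)} - 105}{294 \left(x - 3\right)}.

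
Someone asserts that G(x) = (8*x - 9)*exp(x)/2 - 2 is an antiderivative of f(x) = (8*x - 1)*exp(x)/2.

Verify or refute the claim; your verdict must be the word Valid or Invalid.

Valid - the claim checks out under differentiation.

d/dx[G] = 4*x*exp(x) - exp(x)/2
This equals f(x) exactly, so the claim holds.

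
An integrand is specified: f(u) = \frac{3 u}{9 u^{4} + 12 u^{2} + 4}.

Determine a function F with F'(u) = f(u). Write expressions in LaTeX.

The substitution w = 3 u^{2} + 2 works: f is exactly (dF/dw)*(dw/du) for that inner function.
Check: d/du[- \frac{1}{6 u^{2} + 4}] = \frac{3 u}{9 u^{4} + 12 u^{2} + 4} = f(u).

An antiderivative is F(u) = - \frac{1}{6 u^{2} + 4}.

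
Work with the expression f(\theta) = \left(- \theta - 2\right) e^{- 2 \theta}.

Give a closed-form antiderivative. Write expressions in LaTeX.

f has the shape u'v + uv' for u = \frac{\theta}{2} + \frac{5}{4} and v = e^{- 2 \theta} — it is the derivative of the product u*v.
Check: d/d\theta[\frac{\left(2 \theta + 5\right) e^{- 2 \theta}}{4}] = \left(- \theta - 2\right) e^{- 2 \theta} = f(\theta).

An antiderivative is F(\theta) = \frac{\left(2 \theta + 5\right) e^{- 2 \theta}}{4}.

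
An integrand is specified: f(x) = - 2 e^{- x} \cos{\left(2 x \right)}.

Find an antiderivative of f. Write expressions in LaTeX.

Recover f(x) by differentiating a candidate F(x); any mismatch rules it out.
Check: d/dx[- \frac{4 e^{- x} \sin{\left(2 x \right)}}{5} + \frac{2 e^{- x} \cos{\left(2 x \right)}}{5}] = - 2 e^{- x} \cos{\left(2 x \right)} = f(x).

An antiderivative is F(x) = - \frac{4 e^{- x} \sin{\left(2 x \right)}}{5} + \frac{2 e^{- x} \cos{\left(2 x \right)}}{5}.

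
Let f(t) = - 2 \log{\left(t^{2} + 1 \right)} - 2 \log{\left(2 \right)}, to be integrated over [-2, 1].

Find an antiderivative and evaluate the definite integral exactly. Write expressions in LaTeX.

Antiderivative: F(t) = - 2 \left(t \log{\left(2 t^{2} + 2 \right)} - 2 t + 2 \operatorname{atan}{\left(t \right)}\right); value = - 4 \log{\left(10 \right)} - 4 \operatorname{atan}{\left(2 \right)} - \pi - 2 \log{\left(4 \right)} + 12

Any candidate F(t) must reproduce f(t) exactly when differentiated.
F(t) = - 2 \left(t \log{\left(2 t^{2} + 2 \right)} - 2 t + 2 \operatorname{atan}{\left(t \right)}\right) is an antiderivative of f.
Check: d/dt[- 2 \left(t \log{\left(2 t^{2} + 2 \right)} - 2 t + 2 \operatorname{atan}{\left(t \right)}\right)] = - 2 \log{\left(t^{2} + 1 \right)} - 2 \log{\left(2 \right)} = f(t).
F(1) = - \pi - 2 \log{\left(4 \right)} + 4; F(-2) = -8 + 4 \operatorname{atan}{\left(2 \right)} + 4 \log{\left(10 \right)}.
Integral = F(1) - F(-2) = - 4 \log{\left(10 \right)} - 4 \operatorname{atan}{\left(2 \right)} - \pi - 2 \log{\left(4 \right)} + 12.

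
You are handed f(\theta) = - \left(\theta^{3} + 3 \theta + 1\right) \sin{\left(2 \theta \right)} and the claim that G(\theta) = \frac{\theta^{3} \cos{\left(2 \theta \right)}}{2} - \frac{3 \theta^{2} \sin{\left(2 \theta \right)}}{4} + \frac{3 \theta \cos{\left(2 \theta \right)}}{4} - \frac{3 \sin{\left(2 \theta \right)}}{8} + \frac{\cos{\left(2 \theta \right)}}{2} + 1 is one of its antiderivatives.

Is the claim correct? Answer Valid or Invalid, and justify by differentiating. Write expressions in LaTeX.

Valid. The derivative of G reproduces f.

d/d\theta[G] = - \theta^{3} \sin{\left(2 \theta \right)} - 3 \theta \sin{\left(2 \theta \right)} - \sin{\left(2 \theta \right)}
This equals f(\theta) exactly, so the claim holds.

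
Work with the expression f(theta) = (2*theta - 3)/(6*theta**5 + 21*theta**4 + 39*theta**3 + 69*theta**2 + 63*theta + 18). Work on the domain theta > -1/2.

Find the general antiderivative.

F(theta) = (-256*log(theta + 1/2) + 390*log(theta + 1) - 104*log(theta + 2) - 15*log(theta**2 + 3) + 18*sqrt(3)*atan(sqrt(3)*theta/3))/936 + C

The denominator factors as 3*(theta + 1)*(theta + 2)*(2*theta + 1)*(theta**2 + 3); partial fractions split f into directly integrable pieces: -(5*theta - 9)/(156*(theta**2 + 3)) - 64/(117*(2*theta + 1)) - 1/(9*(theta + 2)) + 5/(12*(theta + 1)).
Check: d/dtheta[(-256*log(theta + 1/2) + 390*log(theta + 1) - 104*log(theta + 2) - 15*log(theta**2 + 3) + 18*sqrt(3)*atan(sqrt(3)*theta/3))/936] = (2*theta - 3)/(6*theta**5 + 21*theta**4 + 39*theta**3 + 69*theta**2 + 63*theta + 18) = f(theta).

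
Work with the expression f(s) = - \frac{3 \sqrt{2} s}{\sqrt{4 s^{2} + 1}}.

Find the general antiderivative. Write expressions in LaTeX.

F(s) = - \frac{3 \sqrt{2 s^{2} + \frac{1}{2}}}{2} + C

f matches the chain-rule pattern g'(h)*h' with inner function h(s) = 2 s^{2} + \frac{1}{2}; substituting u = h(s) collapses the integral.
Check: d/ds[- \frac{3 \sqrt{2 s^{2} + \frac{1}{2}}}{2}] = - \frac{3 \sqrt{2} s}{\sqrt{4 s^{2} + 1}} = f(s).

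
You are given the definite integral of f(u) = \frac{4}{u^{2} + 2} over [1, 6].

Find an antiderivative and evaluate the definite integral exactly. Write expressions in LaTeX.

Antiderivative: F(u) = 2 \sqrt{2} \operatorname{atan}{\left(\frac{\sqrt{2} u}{2} \right)}; value = - 2 \sqrt{2} \operatorname{atan}{\left(\frac{\sqrt{2}}{2} \right)} + 2 \sqrt{2} \operatorname{atan}{\left(3 \sqrt{2} \right)}

Since d/du undoes antidifferentiation here, F'(u) = f(u) is required of F(u).
F(u) = 2 \sqrt{2} \operatorname{atan}{\left(\frac{\sqrt{2} u}{2} \right)} is an antiderivative of f.
Check: d/du[2 \sqrt{2} \operatorname{atan}{\left(\frac{\sqrt{2} u}{2} \right)}] = \frac{4}{u^{2} + 2} = f(u).
F(6) = 2 \sqrt{2} \operatorname{atan}{\left(3 \sqrt{2} \right)}; F(1) = 2 \sqrt{2} \operatorname{atan}{\left(\frac{\sqrt{2}}{2} \right)}.
Integral = F(6) - F(1) = - 2 \sqrt{2} \operatorname{atan}{\left(\frac{\sqrt{2}}{2} \right)} + 2 \sqrt{2} \operatorname{atan}{\left(3 \sqrt{2} \right)}.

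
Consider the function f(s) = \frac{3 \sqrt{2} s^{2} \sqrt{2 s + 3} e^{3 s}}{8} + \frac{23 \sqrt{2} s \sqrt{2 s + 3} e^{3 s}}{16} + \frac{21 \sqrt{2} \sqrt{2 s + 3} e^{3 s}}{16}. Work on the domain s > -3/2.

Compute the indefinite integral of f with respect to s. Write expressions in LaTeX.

Recognize the product-rule pattern: f = u'v + uv' with u = \frac{\left(s + \frac{3}{2}\right)^{\frac{5}{2}}}{4}, v = e^{3 s}, so integration by parts undoes it.
Check: d/ds[\frac{\left(s + \frac{3}{2}\right)^{\frac{5}{2}} e^{3 s}}{4}] = \frac{\sqrt{2} \left(6 s^{2} \sqrt{2 s + 3} e^{3 s} + 23 s \sqrt{2 s + 3} e^{3 s} + 21 \sqrt{2 s + 3} e^{3 s}\right)}{16}, which equals f(s).

F(s) = \frac{\left(s + \frac{3}{2}\right)^{\frac{5}{2}} e^{3 s}}{4} + C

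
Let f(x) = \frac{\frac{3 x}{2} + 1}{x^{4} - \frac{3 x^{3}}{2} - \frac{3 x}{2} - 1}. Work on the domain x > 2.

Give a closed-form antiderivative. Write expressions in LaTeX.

Factor the denominator (\left(x - 2\right) \left(2 x + 1\right) \left(x^{2} + 1\right)) and decompose: f = - \frac{6 x + 17}{25 \left(x^{2} + 1\right)} - \frac{4}{25 \left(2 x + 1\right)} + \frac{8}{25 \left(x - 2\right)}; each piece integrates to a log, atan, or power term.
Check: d/dx[\frac{8 \log{\left(x - 2 \right)}}{25} - \frac{2 \log{\left(x + \frac{1}{2} \right)}}{25} - \frac{3 \log{\left(x^{2} + 1 \right)}}{25} - \frac{17 \operatorname{atan}{\left(x \right)}}{25}] = \frac{3 x + 2}{2 x^{4} - 3 x^{3} - 3 x - 2}, which equals f(x).

An antiderivative is F(x) = \frac{8 \log{\left(x - 2 \right)}}{25} - \frac{2 \log{\left(x + \frac{1}{2} \right)}}{25} - \frac{3 \log{\left(x^{2} + 1 \right)}}{25} - \frac{17 \operatorname{atan}{\left(x \right)}}{25}.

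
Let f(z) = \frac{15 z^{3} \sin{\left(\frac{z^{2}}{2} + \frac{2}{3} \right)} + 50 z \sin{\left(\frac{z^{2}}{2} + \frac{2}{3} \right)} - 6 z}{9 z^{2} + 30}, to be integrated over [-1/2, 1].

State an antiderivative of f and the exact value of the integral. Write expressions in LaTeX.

Check any antiderivative F(z) by computing F'(z) and comparing it with f(z).
F(z) = - \frac{\log{\left(\frac{3 z^{2}}{2} + 5 \right)}}{3} - \frac{5 \cos{\left(\frac{z^{2}}{2} + \frac{2}{3} \right)}}{3} is an antiderivative of f.
Check: d/dz[- \frac{\log{\left(\frac{3 z^{2}}{2} + 5 \right)}}{3} - \frac{5 \cos{\left(\frac{z^{2}}{2} + \frac{2}{3} \right)}}{3}] = \frac{15 z^{3} \sin{\left(\frac{z^{2}}{2} + \frac{2}{3} \right)} + 50 z \sin{\left(\frac{z^{2}}{2} + \frac{2}{3} \right)} - 6 z}{9 z^{2} + 30} = f(z).
F(1) = - \frac{5 \cos{\left(\frac{7}{6} \right)}}{3} - \frac{\log{\left(\frac{13}{2} \right)}}{3}; F(-1/2) = - \frac{5 \cos{\left(\frac{19}{24} \right)}}{3} - \frac{\log{\left(\frac{43}{8} \right)}}{3}.
Integral = F(1) - F(-1/2) = - \frac{5 \cos{\left(\frac{7}{6} \right)}}{3} - \frac{\log{\left(\frac{13}{2} \right)}}{3} + \frac{\log{\left(\frac{43}{8} \right)}}{3} + \frac{5 \cos{\left(\frac{19}{24} \right)}}{3}.

Antiderivative: F(z) = - \frac{\log{\left(\frac{3 z^{2}}{2} + 5 \right)}}{3} - \frac{5 \cos{\left(\frac{z^{2}}{2} + \frac{2}{3} \right)}}{3}; value = - \frac{5 \cos{\left(\frac{7}{6} \right)}}{3} - \frac{\log{\left(\frac{13}{2} \right)}}{3} + \frac{\log{\left(\frac{43}{8} \right)}}{3} + \frac{5 \cos{\left(\frac{19}{24} \right)}}{3}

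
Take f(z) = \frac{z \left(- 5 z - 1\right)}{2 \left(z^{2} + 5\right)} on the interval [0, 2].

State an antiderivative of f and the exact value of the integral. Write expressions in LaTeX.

An antiderivative F(z) passes only if d/dz[F] lands on f(z) exactly.
F(z) = - \frac{5 z}{2} - \frac{\log{\left(z^{2} + 5 \right)}}{4} + \frac{5 \sqrt{5} \operatorname{atan}{\left(\frac{\sqrt{5} z}{5} \right)}}{2} is an antiderivative of f.
Check: d/dz[- \frac{5 z}{2} - \frac{\log{\left(z^{2} + 5 \right)}}{4} + \frac{5 \sqrt{5} \operatorname{atan}{\left(\frac{\sqrt{5} z}{5} \right)}}{2}] = \frac{- 5 z^{2} - z}{2 z^{2} + 10}, which equals f(z).
F(2) = -5 - \frac{\log{\left(9 \right)}}{4} + \frac{5 \sqrt{5} \operatorname{atan}{\left(\frac{2 \sqrt{5}}{5} \right)}}{2}; F(0) = - \frac{\log{\left(5 \right)}}{4}.
Integral = F(2) - F(0) = -5 - \frac{\log{\left(9 \right)}}{4} + \frac{\log{\left(5 \right)}}{4} + \frac{5 \sqrt{5} \operatorname{atan}{\left(\frac{2 \sqrt{5}}{5} \right)}}{2}.

Antiderivative: F(z) = - \frac{5 z}{2} - \frac{\log{\left(z^{2} + 5 \right)}}{4} + \frac{5 \sqrt{5} \operatorname{atan}{\left(\frac{\sqrt{5} z}{5} \right)}}{2}; value = -5 - \frac{\log{\left(9 \right)}}{4} + \frac{\log{\left(5 \right)}}{4} + \frac{5 \sqrt{5} \operatorname{atan}{\left(\frac{2 \sqrt{5}}{5} \right)}}{2}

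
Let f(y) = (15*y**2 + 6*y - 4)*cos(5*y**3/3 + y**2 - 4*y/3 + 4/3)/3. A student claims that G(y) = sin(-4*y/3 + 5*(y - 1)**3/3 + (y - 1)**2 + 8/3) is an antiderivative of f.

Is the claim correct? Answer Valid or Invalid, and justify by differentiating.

d/dy[G] = 5*y**2*cos(5*y**3/3 - 4*y**2 + 5*y/3 + 2) - 8*y*cos(5*y**3/3 - 4*y**2 + 5*y/3 + 2) + 5*cos(5*y**3/3 - 4*y**2 + 5*y/3 + 2)/3
d/dy[G] - f(y) = 5*y**2*cos(5*y**3/3 - 4*y**2 + 5*y/3 + 2) - 5*y**2*cos(5*y**3/3 + y**2 - 4*y/3 + 4/3) - 8*y*cos(5*y**3/3 - 4*y**2 + 5*y/3 + 2) - 2*y*cos(5*y**3/3 + y**2 - 4*y/3 + 4/3) + 5*cos(5*y**3/3 - 4*y**2 + 5*y/3 + 2)/3 + 4*cos(5*y**3/3 + y**2 - 4*y/3 + 4/3)/3 != 0.

Invalid: d/dy[G] - f = 5*y**2*cos(5*y**3/3 - 4*y**2 + 5*y/3 + 2) - 5*y**2*cos(5*y**3/3 + y**2 - 4*y/3 + 4/3) - 8*y*cos(5*y**3/3 - 4*y**2 + 5*y/3 + 2) - 2*y*cos(5*y**3/3 + y**2 - 4*y/3 + 4/3) + 5*cos(5*y**3/3 - 4*y**2 + 5*y/3 + 2)/3 + 4*cos(5*y**3/3 + y**2 - 4*y/3 + 4/3)/3, which is not 0.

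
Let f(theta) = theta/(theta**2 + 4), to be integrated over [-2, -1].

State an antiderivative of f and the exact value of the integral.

Antiderivative: F(theta) = log(theta**2 + 4)/2; value = -log(8)/2 + log(5)/2

The substitution u = theta**2 + 4 works: f is exactly (dF/du)*(du/dtheta) for that inner function.
F(theta) = log(theta**2 + 4)/2 is an antiderivative of f.
Check: d/dtheta[log(theta**2 + 4)/2] = theta/(theta**2 + 4) = f(theta).
F(-1) = log(5)/2; F(-2) = log(8)/2.
Integral = F(-1) - F(-2) = -log(8)/2 + log(5)/2.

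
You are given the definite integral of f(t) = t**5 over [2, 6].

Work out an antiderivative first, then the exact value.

Antiderivative: F(t) = t**6/6; value = 23296/3

Any candidate F(t) must reproduce f(t) exactly when differentiated.
F(t) = t**6/6 is an antiderivative of f.
Check: d/dt[t**6/6] = t**5 = f(t).
F(6) = 7776; F(2) = 32/3.
Integral = F(6) - F(2) = 23296/3.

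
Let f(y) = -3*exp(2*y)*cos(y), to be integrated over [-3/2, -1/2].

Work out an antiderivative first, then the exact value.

Antiderivative: F(y) = -3*exp(2*y)*sin(y)/5 - 6*exp(2*y)*cos(y)/5; value = -6*exp(-1)*cos(1/2)/5 - 3*exp(-3)*sin(3/2)/5 + 6*exp(-3)*cos(3/2)/5 + 3*exp(-1)*sin(1/2)/5

Any candidate F(y) must reproduce f(y) exactly when differentiated.
F(y) = -3*exp(2*y)*sin(y)/5 - 6*exp(2*y)*cos(y)/5 is an antiderivative of f.
Check: d/dy[-3*exp(2*y)*sin(y)/5 - 6*exp(2*y)*cos(y)/5] = -3*exp(2*y)*cos(y) = f(y).
F(-1/2) = -6*exp(-1)*cos(1/2)/5 + 3*exp(-1)*sin(1/2)/5; F(-3/2) = -6*exp(-3)*cos(3/2)/5 + 3*exp(-3)*sin(3/2)/5.
Integral = F(-1/2) - F(-3/2) = -6*exp(-1)*cos(1/2)/5 - 3*exp(-3)*sin(3/2)/5 + 6*exp(-3)*cos(3/2)/5 + 3*exp(-1)*sin(1/2)/5.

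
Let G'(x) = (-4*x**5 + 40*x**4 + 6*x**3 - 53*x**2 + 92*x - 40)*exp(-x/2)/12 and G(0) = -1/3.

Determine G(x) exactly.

G'(x) has the shape u'v + uv' for u = 2*x**5/3 - x**3 + 17*x**2/6 - 4*x - 4/3 and v = exp(-x/2) — it is the derivative of the product u*v.
A general antiderivative is (2*x**5/3 - x**3 + 17*x**2/6 - 4*x - 4/3)*exp(-x/2) + C.
The condition gives C = -1/3 - (-4/3) = 1.
So G(x) = (4*x**5 - 6*x**3 + 17*x**2 - 24*x + 6*exp(x/2) - 8)*exp(-x/2)/6.
Check: d/dx[(4*x**5 - 6*x**3 + 17*x**2 - 24*x + 6*exp(x/2) - 8)*exp(-x/2)/6] = (-4*x**5 + 40*x**4 + 6*x**3 - 53*x**2 + 92*x - 40)*exp(-x/2)/12 = G'(x).

G(x) = (4*x**5 - 6*x**3 + 17*x**2 - 24*x + 6*exp(x/2) - 8)*exp(-x/2)/6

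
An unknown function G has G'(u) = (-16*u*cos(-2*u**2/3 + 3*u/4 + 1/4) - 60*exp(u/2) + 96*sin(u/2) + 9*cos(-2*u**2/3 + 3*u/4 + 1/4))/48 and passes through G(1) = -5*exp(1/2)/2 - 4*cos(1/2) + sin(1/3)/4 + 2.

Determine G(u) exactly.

Check a candidate G(u) by differentiating: d/du[G] must match the given G'(u).
A general antiderivative is -5*exp(u/2)/2 + sin(-2*u**2/3 + 3*u/4 + 1/4)/4 - 4*cos(u/2) + C.
The condition gives C = -5*exp(1/2)/2 - 4*cos(1/2) + sin(1/3)/4 + 2 - (-5*exp(1/2)/2 - 4*cos(1/2) + sin(1/3)/4) = 2.
So G(u) = -5*exp(u/2)/2 + sin(-2*u**2/3 + 3*u/4 + 1/4)/4 - 4*cos(u/2) + 2.
Check: d/du[-5*exp(u/2)/2 + sin(-2*u**2/3 + 3*u/4 + 1/4)/4 - 4*cos(u/2) + 2] = -u*cos(-2*u**2/3 + 3*u/4 + 1/4)/3 - 5*exp(u/2)/4 + 2*sin(u/2) + 3*cos(-2*u**2/3 + 3*u/4 + 1/4)/16, which equals G'(u).

G(u) = -5*exp(u/2)/2 + sin(-2*u**2/3 + 3*u/4 + 1/4)/4 - 4*cos(u/2) + 2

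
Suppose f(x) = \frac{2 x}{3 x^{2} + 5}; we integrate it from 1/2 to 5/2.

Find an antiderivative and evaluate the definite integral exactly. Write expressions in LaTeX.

f matches the chain-rule pattern g'(h)*h' with inner function h(x) = x^{2} + \frac{5}{3}; substituting u = h(x) collapses the integral.
F(x) = \frac{\log{\left(x^{2} + \frac{5}{3} \right)}}{3} is an antiderivative of f.
Check: d/dx[\frac{\log{\left(x^{2} + \frac{5}{3} \right)}}{3}] = \frac{2 x}{3 x^{2} + 5} = f(x).
F(5/2) = \frac{\log{\left(\frac{95}{12} \right)}}{3}; F(1/2) = \frac{\log{\left(\frac{23}{12} \right)}}{3}.
Integral = F(5/2) - F(1/2) = - \frac{\log{\left(\frac{23}{12} \right)}}{3} + \frac{\log{\left(\frac{95}{12} \right)}}{3}.

Antiderivative: F(x) = \frac{\log{\left(x^{2} + \frac{5}{3} \right)}}{3}; value = - \frac{\log{\left(\frac{23}{12} \right)}}{3} + \frac{\log{\left(\frac{95}{12} \right)}}{3}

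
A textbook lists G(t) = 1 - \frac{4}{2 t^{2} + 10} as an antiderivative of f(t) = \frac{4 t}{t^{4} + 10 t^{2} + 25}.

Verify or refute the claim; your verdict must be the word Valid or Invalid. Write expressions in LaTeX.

d/dt[G] = \frac{4 t}{t^{4} + 10 t^{2} + 25}
This equals f(t) exactly, so the claim holds.

Valid. The derivative of G reproduces f.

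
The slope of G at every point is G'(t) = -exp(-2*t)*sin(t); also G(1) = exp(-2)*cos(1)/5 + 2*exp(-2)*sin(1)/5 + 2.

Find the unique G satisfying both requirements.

Check a candidate G(t) by differentiating: d/dt[G] must match the given G'(t).
A general antiderivative is 2*exp(-2*t)*sin(t)/5 + exp(-2*t)*cos(t)/5 + C.
The condition gives C = exp(-2)*cos(1)/5 + 2*exp(-2)*sin(1)/5 + 2 - (exp(-2)*cos(1)/5 + 2*exp(-2)*sin(1)/5) = 2.
So G(t) = 2 + 2*exp(-2*t)*sin(t)/5 + exp(-2*t)*cos(t)/5.
Check: d/dt[2 + 2*exp(-2*t)*sin(t)/5 + exp(-2*t)*cos(t)/5] = -exp(-2*t)*sin(t) = G'(t).

G(t) = 2 + 2*exp(-2*t)*sin(t)/5 + exp(-2*t)*cos(t)/5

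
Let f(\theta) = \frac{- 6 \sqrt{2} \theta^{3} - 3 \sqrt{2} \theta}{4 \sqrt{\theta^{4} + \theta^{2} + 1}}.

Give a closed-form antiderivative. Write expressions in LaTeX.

An antiderivative is F(\theta) = - \frac{3 \sqrt{2} \sqrt{\theta^{4} + \theta^{2} + 1}}{4}.

f matches the chain-rule pattern g'(h)*h' with inner function h(\theta) = \frac{\theta^{4}}{2} + \frac{\theta^{2}}{2} + \frac{1}{2}; substituting u = h(\theta) collapses the integral.
Check: d/d\theta[- \frac{3 \sqrt{2} \sqrt{\theta^{4} + \theta^{2} + 1}}{4}] = \frac{- 6 \sqrt{2} \theta^{3} - 3 \sqrt{2} \theta}{4 \sqrt{\theta^{4} + \theta^{2} + 1}} = f(\theta).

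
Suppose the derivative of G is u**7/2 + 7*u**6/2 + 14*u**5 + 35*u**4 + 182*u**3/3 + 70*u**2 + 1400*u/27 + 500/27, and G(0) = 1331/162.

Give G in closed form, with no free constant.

G'(u) matches the chain-rule pattern g'(h)*h' with inner function h(u) = u**2/2 + u + 5/3; substituting w = h(u) collapses the integral.
A general antiderivative is (u**2/2 + u + 5/3)**4 + C.
The condition gives C = 1331/162 - (625/81) = 1/2.
So G(u) = ((3*u**2 + 6*u + 10)**4 + 648)/1296.
Check: d/du[((3*u**2 + 6*u + 10)**4 + 648)/1296] = u**7/2 + 7*u**6/2 + 14*u**5 + 35*u**4 + 182*u**3/3 + 70*u**2 + 1400*u/27 + 500/27 = G'(u).

G(u) = ((3*u**2 + 6*u + 10)**4 + 648)/1296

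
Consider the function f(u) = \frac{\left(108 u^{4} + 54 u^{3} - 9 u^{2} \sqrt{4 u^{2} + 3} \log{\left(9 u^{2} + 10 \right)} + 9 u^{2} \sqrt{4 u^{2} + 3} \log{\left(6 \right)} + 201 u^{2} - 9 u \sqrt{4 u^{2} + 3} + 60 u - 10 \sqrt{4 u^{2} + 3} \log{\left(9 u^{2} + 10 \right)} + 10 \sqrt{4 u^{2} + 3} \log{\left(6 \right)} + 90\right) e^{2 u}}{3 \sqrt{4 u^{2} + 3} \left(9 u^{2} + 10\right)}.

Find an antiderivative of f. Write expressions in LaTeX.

An antiderivative is F(u) = - \frac{\left(- 3 \sqrt{4 u^{2} + 3} + \log{\left(\frac{3 u^{2}}{2} + \frac{5}{3} \right)}\right) e^{2 u}}{6}.

Recognize the product-rule pattern: f = v'r + vr' with v = \frac{\sqrt{4 u^{2} + 3}}{2} - \frac{\log{\left(\frac{3 u^{2}}{2} + \frac{5}{3} \right)}}{6}, r = e^{2 u}, so integration by parts undoes it.
Check: d/du[- \frac{\left(- 3 \sqrt{4 u^{2} + 3} + \log{\left(\frac{3 u^{2}}{2} + \frac{5}{3} \right)}\right) e^{2 u}}{6}] = \frac{108 u^{4} e^{2 u} + 54 u^{3} e^{2 u} - 9 u^{2} \sqrt{4 u^{2} + 3} e^{2 u} \log{\left(9 u^{2} + 10 \right)} + 9 u^{2} \sqrt{4 u^{2} + 3} e^{2 u} \log{\left(6 \right)} + 201 u^{2} e^{2 u} - 9 u \sqrt{4 u^{2} + 3} e^{2 u} + 60 u e^{2 u} - 10 \sqrt{4 u^{2} + 3} e^{2 u} \log{\left(9 u^{2} + 10 \right)} + 10 \sqrt{4 u^{2} + 3} e^{2 u} \log{\left(6 \right)} + 90 e^{2 u}}{27 u^{2} \sqrt{4 u^{2} + 3} + 30 \sqrt{4 u^{2} + 3}}, which equals f(u).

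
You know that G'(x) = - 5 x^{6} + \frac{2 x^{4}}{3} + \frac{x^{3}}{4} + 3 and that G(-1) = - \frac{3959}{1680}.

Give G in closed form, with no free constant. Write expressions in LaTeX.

G(x) = - \frac{5 x^{7}}{7} + \frac{2 x^{5}}{15} + \frac{x^{4}}{16} + 3 x

The integrand splits into summands that can be handled one at a time.
A general antiderivative is - \frac{5 x^{7}}{7} + \frac{2 x^{5}}{15} + \frac{x^{4}}{16} + 3 x + C.
The condition gives C = - \frac{3959}{1680} - (- \frac{3959}{1680}) = 0.
So G(x) = - \frac{5 x^{7}}{7} + \frac{2 x^{5}}{15} + \frac{x^{4}}{16} + 3 x.
Check: d/dx[- \frac{5 x^{7}}{7} + \frac{2 x^{5}}{15} + \frac{x^{4}}{16} + 3 x] = - 5 x^{6} + \frac{2 x^{4}}{3} + \frac{x^{3}}{4} + 3 = G'(x).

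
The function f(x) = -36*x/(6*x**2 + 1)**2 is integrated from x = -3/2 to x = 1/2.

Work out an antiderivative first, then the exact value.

Antiderivative: F(x) = 3/(6*x**2 + 1); value = 144/145

The substitution u = 2*x**2 + 1/3 works: f is exactly (dF/du)*(du/dx) for that inner function.
F(x) = 3/(6*x**2 + 1) is an antiderivative of f.
Check: d/dx[3/(6*x**2 + 1)] = -36*x/(36*x**4 + 12*x**2 + 1), which equals f(x).
F(1/2) = 6/5; F(-3/2) = 6/29.
Integral = F(1/2) - F(-3/2) = 144/145.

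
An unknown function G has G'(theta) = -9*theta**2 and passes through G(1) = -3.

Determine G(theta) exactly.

G(theta) = -3*theta**3

A first test for any G(theta): its theta-derivative must equal the given G'(theta).
A general antiderivative is -3*theta**3 + C.
The condition gives C = -3 - (-3) = 0.
So G(theta) = -3*theta**3.
Check: d/dtheta[-3*theta**3] = -9*theta**2 = G'(theta).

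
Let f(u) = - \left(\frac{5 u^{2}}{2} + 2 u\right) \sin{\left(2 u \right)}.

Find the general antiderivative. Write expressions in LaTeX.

A first test for any F(u): its u-derivative must equal f(u) identically.
Check: d/du[\frac{10 u^{2} \cos{\left(2 u \right)} - 10 u \sin{\left(2 u \right)} + 8 u \cos{\left(2 u \right)} - 4 \sin{\left(2 u \right)} - 5 \cos{\left(2 u \right)}}{8}] = - \frac{5 u^{2} \sin{\left(2 u \right)}}{2} - 2 u \sin{\left(2 u \right)}, which equals f(u).

F(u) = \frac{10 u^{2} \cos{\left(2 u \right)} - 10 u \sin{\left(2 u \right)} + 8 u \cos{\left(2 u \right)} - 4 \sin{\left(2 u \right)} - 5 \cos{\left(2 u \right)}}{8} + C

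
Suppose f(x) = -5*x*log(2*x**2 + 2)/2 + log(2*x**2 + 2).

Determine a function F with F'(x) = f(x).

The integrand splits into summands that can be handled one at a time.
Check: d/dx[-5*x**2*log(x**2 + 1)/4 - 5*x**2*log(2)/4 + 5*x**2/4 + x*log(x**2 + 1) - 2*x + x*log(2) - 5*log(x**2 + 1)/4 + 2*atan(x)] = -5*x*log(x**2 + 1)/2 - 5*x*log(2)/2 + log(x**2 + 1) + log(2), which equals f(x).

An antiderivative is F(x) = -5*x**2*log(x**2 + 1)/4 - 5*x**2*log(2)/4 + 5*x**2/4 + x*log(x**2 + 1) - 2*x + x*log(2) - 5*log(x**2 + 1)/4 + 2*atan(x).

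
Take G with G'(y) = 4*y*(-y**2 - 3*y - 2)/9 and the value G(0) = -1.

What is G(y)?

G(y) = -(y**2/3 + 2*y/3)**2 - 1

The substitution u = y**2/3 + 2*y/3 works: G'(y) is exactly (dG/du)*(du/dy) for that inner function.
A general antiderivative is -(y**2/3 + 2*y/3)**2 + C.
The condition gives C = -1 - (0) = -1.
So G(y) = -(y**2/3 + 2*y/3)**2 - 1.
Check: d/dy[-(y**2/3 + 2*y/3)**2 - 1] = -4*y**3/9 - 4*y**2/3 - 8*y/9, which equals G'(y).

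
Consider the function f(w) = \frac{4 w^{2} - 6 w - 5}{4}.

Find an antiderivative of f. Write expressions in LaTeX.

An antiderivative is F(w) = \frac{w \left(4 w^{2} - 9 w - 15\right)}{12}.

For F(w) to be correct the identity F'(w) - f(w) = 0 must hold.
Check: d/dw[\frac{w \left(4 w^{2} - 9 w - 15\right)}{12}] = w^{2} - \frac{3 w}{2} - \frac{5}{4}, which equals f(w).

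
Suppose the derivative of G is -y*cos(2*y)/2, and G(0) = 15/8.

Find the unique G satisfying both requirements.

Recover the given G'(y) by differentiating a candidate G(y); any mismatch rules it out.
A general antiderivative is -y*sin(2*y)/4 - cos(2*y)/8 + C.
The condition gives C = 15/8 - (-1/8) = 2.
So G(y) = -y*sin(2*y)/4 - cos(2*y)/8 + 2.
Check: d/dy[-y*sin(2*y)/4 - cos(2*y)/8 + 2] = -y*cos(2*y)/2 = G'(y).

G(y) = -y*sin(2*y)/4 - cos(2*y)/8 + 2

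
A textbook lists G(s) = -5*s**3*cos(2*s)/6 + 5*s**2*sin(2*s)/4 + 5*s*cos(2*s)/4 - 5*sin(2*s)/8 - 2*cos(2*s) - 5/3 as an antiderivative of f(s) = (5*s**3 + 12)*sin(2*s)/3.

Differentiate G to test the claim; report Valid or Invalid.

d/ds[G] = 5*s**3*sin(2*s)/3 + 4*sin(2*s)
This equals f(s) exactly, so the claim holds.

Valid: G'(s) = f(s).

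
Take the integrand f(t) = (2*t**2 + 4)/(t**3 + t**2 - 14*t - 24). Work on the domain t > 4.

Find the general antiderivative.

F(t) = 6*log(t - 4)/7 - 2*log(t + 2) + 22*log(t + 3)/7 + C

Factor the denominator ((t - 4)*(t + 2)*(t + 3)) and decompose: f = 22/(7*(t + 3)) - 2/(t + 2) + 6/(7*(t - 4)); each piece integrates to a log, atan, or power term.
Check: d/dt[6*log(t - 4)/7 - 2*log(t + 2) + 22*log(t + 3)/7] = (2*t**2 + 4)/(t**3 + t**2 - 14*t - 24) = f(t).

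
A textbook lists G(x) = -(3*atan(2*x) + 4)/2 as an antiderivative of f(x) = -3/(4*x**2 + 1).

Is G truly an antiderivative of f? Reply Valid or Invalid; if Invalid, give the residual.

d/dx[G] = -3/(4*x**2 + 1)
This equals f(x) exactly, so the claim holds.

Valid - the claim checks out under differentiation.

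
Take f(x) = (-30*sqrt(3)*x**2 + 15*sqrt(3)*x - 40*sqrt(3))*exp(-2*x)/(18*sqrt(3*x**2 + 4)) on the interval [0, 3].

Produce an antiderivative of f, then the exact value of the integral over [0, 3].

f has the shape u'v + uv' for u = 5*sqrt(x**2 + 4/3)/6 and v = exp(-2*x) — it is the derivative of the product u*v.
F(x) = 5*sqrt(3)*sqrt(3*x**2 + 4)*exp(-2*x)/18 is an antiderivative of f.
Check: d/dx[5*sqrt(3)*sqrt(3*x**2 + 4)*exp(-2*x)/18] = (-30*sqrt(3)*x**2 + 15*sqrt(3)*x - 40*sqrt(3))*exp(-2*x)/(18*sqrt(3*x**2 + 4)) = f(x).
F(3) = 5*sqrt(93)*exp(-6)/18; F(0) = 5*sqrt(3)/9.
Integral = F(3) - F(0) = -5*sqrt(3)/9 + 5*sqrt(93)*exp(-6)/18.

Antiderivative: F(x) = 5*sqrt(3)*sqrt(3*x**2 + 4)*exp(-2*x)/18; value = -5*sqrt(3)/9 + 5*sqrt(93)*exp(-6)/18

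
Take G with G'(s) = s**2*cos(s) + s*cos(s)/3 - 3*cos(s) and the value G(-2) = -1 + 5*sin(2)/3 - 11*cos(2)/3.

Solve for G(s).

The integrand splits into summands that can be handled one at a time.
A general antiderivative is s**2*sin(s) + s*sin(s)/3 + 2*s*cos(s) - 5*sin(s) + cos(s)/3 + C.
The condition gives C = -1 + 5*sin(2)/3 - 11*cos(2)/3 - (5*sin(2)/3 - 11*cos(2)/3) = -1.
So G(s) = s**2*sin(s) + s*sin(s)/3 + 2*s*cos(s) - 5*sin(s) + cos(s)/3 - 1.
Check: d/ds[s**2*sin(s) + s*sin(s)/3 + 2*s*cos(s) - 5*sin(s) + cos(s)/3 - 1] = s**2*cos(s) + s*cos(s)/3 - 3*cos(s) = G'(s).

G(s) = s**2*sin(s) + s*sin(s)/3 + 2*s*cos(s) - 5*sin(s) + cos(s)/3 - 1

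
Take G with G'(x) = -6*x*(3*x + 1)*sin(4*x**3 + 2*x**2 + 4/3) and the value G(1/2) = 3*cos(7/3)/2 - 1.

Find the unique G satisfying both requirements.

The substitution u = 4*x**3 + 2*x**2 + 4/3 works: G'(x) is exactly (dG/du)*(du/dx) for that inner function.
A general antiderivative is 3*cos(4*x**3 + 2*x**2 + 4/3)/2 + C.
The condition gives C = 3*cos(7/3)/2 - 1 - (3*cos(7/3)/2) = -1.
So G(x) = 3*cos(4*x**3 + 2*x**2 + 4/3)/2 - 1.
Check: d/dx[3*cos(4*x**3 + 2*x**2 + 4/3)/2 - 1] = -18*x**2*sin(4*x**3 + 2*x**2 + 4/3) - 6*x*sin(4*x**3 + 2*x**2 + 4/3), which equals G'(x).

G(x) = 3*cos(4*x**3 + 2*x**2 + 4/3)/2 - 1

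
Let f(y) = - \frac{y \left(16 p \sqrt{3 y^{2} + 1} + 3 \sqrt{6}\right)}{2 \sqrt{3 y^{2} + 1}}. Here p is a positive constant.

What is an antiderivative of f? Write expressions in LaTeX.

Differentiate the proposed F(y) back; it has to land on f(y) exactly.
Check: d/dy[- 4 p y^{2} - \frac{3 \sqrt{2 y^{2} + \frac{2}{3}}}{2}] = \frac{- 16 p y \sqrt{3 y^{2} + 1} - 3 \sqrt{6} y}{2 \sqrt{3 y^{2} + 1}}, which equals f(y).

An antiderivative is F(y) = - 4 p y^{2} - \frac{3 \sqrt{2 y^{2} + \frac{2}{3}}}{2}.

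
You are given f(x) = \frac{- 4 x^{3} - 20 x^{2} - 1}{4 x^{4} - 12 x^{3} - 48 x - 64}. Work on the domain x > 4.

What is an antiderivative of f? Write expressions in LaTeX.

An antiderivative is F(x) = - \frac{577 \log{\left(x - 4 \right)}}{400} + \frac{17 \log{\left(x + 1 \right)}}{100} + \frac{109 \log{\left(x^{2} + 4 \right)}}{800} - \frac{103 \operatorname{atan}{\left(\frac{x}{2} \right)}}{100}.

The denominator factors as 4 \left(x - 4\right) \left(x + 1\right) \left(x^{2} + 4\right); partial fractions split f into directly integrable pieces: \frac{109 x - 824}{400 \left(x^{2} + 4\right)} + \frac{17}{100 \left(x + 1\right)} - \frac{577}{400 \left(x - 4\right)}.
Check: d/dx[- \frac{577 \log{\left(x - 4 \right)}}{400} + \frac{17 \log{\left(x + 1 \right)}}{100} + \frac{109 \log{\left(x^{2} + 4 \right)}}{800} - \frac{103 \operatorname{atan}{\left(\frac{x}{2} \right)}}{100}] = \frac{- 4 x^{3} - 20 x^{2} - 1}{4 x^{4} - 12 x^{3} - 48 x - 64} = f(x).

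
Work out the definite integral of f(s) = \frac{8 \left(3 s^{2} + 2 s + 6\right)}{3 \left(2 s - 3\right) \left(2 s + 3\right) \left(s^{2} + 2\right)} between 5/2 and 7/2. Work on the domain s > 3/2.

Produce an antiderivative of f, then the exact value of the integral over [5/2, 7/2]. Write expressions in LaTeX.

Antiderivative: F(s) = \frac{14 \log{\left(s - \frac{3}{2} \right)}}{17} - \frac{26 \log{\left(s + \frac{3}{2} \right)}}{51} - \frac{8 \log{\left(s^{2} + 2 \right)}}{51}; value = - \frac{26 \log{\left(5 \right)}}{51} - \frac{8 \log{\left(\frac{57}{4} \right)}}{51} + \frac{8 \log{\left(\frac{33}{4} \right)}}{51} + \frac{14 \log{\left(2 \right)}}{17} + \frac{26 \log{\left(4 \right)}}{51}

Factor the denominator (3 \left(2 s - 3\right) \left(2 s + 3\right) \left(s^{2} + 2\right)) and decompose: f = - \frac{16 s}{51 \left(s^{2} + 2\right)} - \frac{52}{51 \left(2 s + 3\right)} + \frac{28}{17 \left(2 s - 3\right)}; each piece integrates to a log, atan, or power term.
F(s) = \frac{14 \log{\left(s - \frac{3}{2} \right)}}{17} - \frac{26 \log{\left(s + \frac{3}{2} \right)}}{51} - \frac{8 \log{\left(s^{2} + 2 \right)}}{51} is an antiderivative of f.
Check: d/ds[\frac{14 \log{\left(s - \frac{3}{2} \right)}}{17} - \frac{26 \log{\left(s + \frac{3}{2} \right)}}{51} - \frac{8 \log{\left(s^{2} + 2 \right)}}{51}] = \frac{24 s^{2} + 16 s + 48}{12 s^{4} - 3 s^{2} - 54}, which equals f(s).
F(7/2) = - \frac{26 \log{\left(5 \right)}}{51} - \frac{8 \log{\left(\frac{57}{4} \right)}}{51} + \frac{14 \log{\left(2 \right)}}{17}; F(5/2) = - \frac{26 \log{\left(4 \right)}}{51} - \frac{8 \log{\left(\frac{33}{4} \right)}}{51}.
Integral = F(7/2) - F(5/2) = - \frac{26 \log{\left(5 \right)}}{51} - \frac{8 \log{\left(\frac{57}{4} \right)}}{51} + \frac{8 \log{\left(\frac{33}{4} \right)}}{51} + \frac{14 \log{\left(2 \right)}}{17} + \frac{26 \log{\left(4 \right)}}{51}.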